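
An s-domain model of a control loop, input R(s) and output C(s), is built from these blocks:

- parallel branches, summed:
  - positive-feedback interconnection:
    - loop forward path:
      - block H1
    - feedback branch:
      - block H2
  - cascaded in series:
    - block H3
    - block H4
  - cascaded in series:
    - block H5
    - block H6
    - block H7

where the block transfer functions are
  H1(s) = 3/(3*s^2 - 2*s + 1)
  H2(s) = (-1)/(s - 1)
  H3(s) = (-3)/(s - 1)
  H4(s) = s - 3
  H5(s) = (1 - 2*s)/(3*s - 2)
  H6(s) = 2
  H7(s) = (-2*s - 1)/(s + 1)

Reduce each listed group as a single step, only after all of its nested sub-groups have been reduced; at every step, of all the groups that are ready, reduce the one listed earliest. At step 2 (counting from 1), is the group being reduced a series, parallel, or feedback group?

1. feedback reduction of H1, H2
2. multiply H3, H4 (series)
3. combine H5, H6, H7 in series
4. reduce the parallel group [H1/(1-H1*H2)], (H3*H4), (H5*H6*H7)
Step 2 collapses a series group.

Therefore the answer is series.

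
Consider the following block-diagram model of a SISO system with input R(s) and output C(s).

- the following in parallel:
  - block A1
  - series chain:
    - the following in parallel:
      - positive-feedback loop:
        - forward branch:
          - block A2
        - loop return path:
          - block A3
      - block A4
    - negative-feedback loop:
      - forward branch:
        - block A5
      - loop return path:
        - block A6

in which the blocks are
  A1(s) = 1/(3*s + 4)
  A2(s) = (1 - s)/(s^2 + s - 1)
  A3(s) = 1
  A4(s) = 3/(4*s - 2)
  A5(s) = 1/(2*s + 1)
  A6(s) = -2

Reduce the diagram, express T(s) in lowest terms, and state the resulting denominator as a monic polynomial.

The answer is s^5 + 7*s^4/3 - 29*s^3/12 - 5*s^2/2 + 17*s/6 - 2/3.

Reasoning:
1. close the feedback loop around A2, A3 = (1 - s)/(s^2 + 2*s - 2)
2. add [A2/(1-A2*A3)], A4 (parallel) = (-s^2 + 12*s - 8)/(4*s^3 + 6*s^2 - 12*s + 4)
3. apply the feedback formula to A5, A6 = 1/(2*s - 1)
4. series reduction of ([A2/(1-A2*A3)]+A4), [A5/(1+A5*A6)] = (-s^2 + 12*s - 8)/(8*s^4 + 8*s^3 - 30*s^2 + 20*s - 4)
5. sum the parallel branches A1, (([A2/(1-A2*A3)]+A4)*[A5/(1+A5*A6)]) = (8*s^4 + 5*s^3 + 2*s^2 + 44*s - 36)/(24*s^5 + 56*s^4 - 58*s^3 - 60*s^2 + 68*s - 16)
T(s) is the step-5 result (common factors already cancelled). Leading coefficient of the denominator: 24. Divide through by 24 for the monic polynomial.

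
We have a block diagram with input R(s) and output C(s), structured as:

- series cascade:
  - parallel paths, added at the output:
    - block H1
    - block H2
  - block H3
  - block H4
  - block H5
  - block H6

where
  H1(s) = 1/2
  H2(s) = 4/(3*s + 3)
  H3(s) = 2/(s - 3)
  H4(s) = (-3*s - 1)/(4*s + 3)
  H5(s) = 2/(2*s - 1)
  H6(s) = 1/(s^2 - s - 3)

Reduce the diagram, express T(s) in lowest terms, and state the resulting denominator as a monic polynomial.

Step 1 - add H1, H2 (parallel) gives (3*s + 11)/(6*s + 6)
Step 2 - combine (H1+H2), H3, H4, H5, H6 in series gives (-18*s^2 - 72*s - 22)/(24*s^6 - 66*s^5 - 123*s^4 + 219*s^3 + 306*s^2 - 27*s - 81)
That last expression is T(s), already simplified. Scaling its denominator by 1/24 (the reciprocal of the leading coefficient) yields the monic denominator.

Final answer: s^6 - 11*s^5/4 - 41*s^4/8 + 73*s^3/8 + 51*s^2/4 - 9*s/8 - 27/8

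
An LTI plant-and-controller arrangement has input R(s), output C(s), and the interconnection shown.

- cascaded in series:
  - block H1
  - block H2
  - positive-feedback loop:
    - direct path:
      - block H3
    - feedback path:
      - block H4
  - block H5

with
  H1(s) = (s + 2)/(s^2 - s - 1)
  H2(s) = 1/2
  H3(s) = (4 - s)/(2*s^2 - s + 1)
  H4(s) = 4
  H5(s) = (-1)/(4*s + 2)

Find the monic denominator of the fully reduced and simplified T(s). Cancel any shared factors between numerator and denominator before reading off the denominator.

Answer: s^5 + s^4 - 39*s^3/4 + s^2 + 21*s/2 + 15/4

Working:
Step 1 - collapse the loop (H3 forward, H4 return) = (4 - s)/(2*s^2 + 3*s - 15)
Step 2 - series reduction of H1, H2, [H3/(1-H3*H4)], H5 = (s^2 - 2*s - 8)/(16*s^5 + 16*s^4 - 156*s^3 + 16*s^2 + 168*s + 60)
The result of step 2 is T(s) in lowest terms. Its denominator has leading coefficient 16; dividing the denominator through by 16 makes it monic.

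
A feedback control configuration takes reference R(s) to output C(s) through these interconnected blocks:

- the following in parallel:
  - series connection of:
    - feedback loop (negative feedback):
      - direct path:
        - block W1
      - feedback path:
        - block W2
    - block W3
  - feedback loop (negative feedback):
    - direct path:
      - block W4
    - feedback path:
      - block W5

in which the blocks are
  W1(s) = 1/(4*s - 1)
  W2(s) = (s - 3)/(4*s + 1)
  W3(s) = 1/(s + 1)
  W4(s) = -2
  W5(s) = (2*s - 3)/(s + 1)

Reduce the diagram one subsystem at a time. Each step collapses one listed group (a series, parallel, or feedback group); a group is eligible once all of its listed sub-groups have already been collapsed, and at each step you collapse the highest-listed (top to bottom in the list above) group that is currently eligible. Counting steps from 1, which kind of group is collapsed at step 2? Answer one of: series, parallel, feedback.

Step 1 - collapse the loop (W1 forward, W2 return)
Step 2 - reduce the series chain [W1/(1+W1*W2)], W3
Step 3 - apply the feedback formula to W4, W5
Step 4 - add ([W1/(1+W1*W2)]*W3), [W4/(1+W4*W5)] (parallel)
Step 2 collapses a series group.

Therefore the answer is series.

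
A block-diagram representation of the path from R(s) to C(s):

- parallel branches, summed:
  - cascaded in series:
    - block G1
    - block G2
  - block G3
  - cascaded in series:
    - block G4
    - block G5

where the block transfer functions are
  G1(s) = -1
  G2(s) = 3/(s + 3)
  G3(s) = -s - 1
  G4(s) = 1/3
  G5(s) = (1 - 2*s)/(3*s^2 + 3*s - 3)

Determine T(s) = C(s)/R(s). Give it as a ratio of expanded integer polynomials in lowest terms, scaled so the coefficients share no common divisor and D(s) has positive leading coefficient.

First reduce the diagram to T(s).

[1] series reduction of G1, G2 = (-3)/(s + 3)
[2] combine G4, G5 in series = (1 - 2*s)/(9*s^2 + 9*s - 9)
[3] sum the parallel branches (G1*G2), G3, (G4*G5), which is the overall transfer function T(s) = C(s)/R(s) in lowest terms

Answer: (-9*s^4 - 45*s^3 - 83*s^2 - 23*s + 57)/(9*s^3 + 36*s^2 + 18*s - 27)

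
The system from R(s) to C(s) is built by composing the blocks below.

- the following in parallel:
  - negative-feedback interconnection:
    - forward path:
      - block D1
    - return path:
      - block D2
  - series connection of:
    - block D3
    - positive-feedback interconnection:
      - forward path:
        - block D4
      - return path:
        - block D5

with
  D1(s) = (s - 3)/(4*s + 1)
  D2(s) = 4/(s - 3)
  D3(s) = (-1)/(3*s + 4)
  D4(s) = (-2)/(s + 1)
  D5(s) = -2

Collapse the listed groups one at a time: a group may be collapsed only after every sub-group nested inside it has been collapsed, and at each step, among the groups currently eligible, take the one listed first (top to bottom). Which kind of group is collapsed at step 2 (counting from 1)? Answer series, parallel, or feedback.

Step 1: collapse the loop (D1 forward, D2 return)
Step 2: close the feedback loop around D4, D5
Step 3: reduce the series chain D3, [D4/(1-D4*D5)]
Step 4: reduce the parallel group [D1/(1+D1*D2)], (D3*[D4/(1-D4*D5)])
At step 2 the group reduced is feedback.

Therefore the answer is feedback.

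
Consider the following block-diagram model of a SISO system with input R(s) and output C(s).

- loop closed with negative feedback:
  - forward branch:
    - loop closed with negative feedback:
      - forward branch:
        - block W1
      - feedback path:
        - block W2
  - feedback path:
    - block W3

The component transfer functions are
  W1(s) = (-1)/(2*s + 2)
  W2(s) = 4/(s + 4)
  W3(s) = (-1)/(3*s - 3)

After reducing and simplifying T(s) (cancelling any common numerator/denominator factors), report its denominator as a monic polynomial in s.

The answer is s^3 + 4*s^2 - 17*s/6 - 4/3.

Reasoning:
Step 1: feedback reduction of W1, W2 gives (-s - 4)/(2*s^2 + 10*s + 4)
Step 2: collapse the loop ([W1/(1+W1*W2)] forward, W3 return) gives (-3*s^2 - 9*s + 12)/(6*s^3 + 24*s^2 - 17*s - 8)
Step 2 gives the fully reduced T(s), with no common factor left to cancel. The denominator's leading coefficient is 6, so divide each of its coefficients by 6 to get the monic form.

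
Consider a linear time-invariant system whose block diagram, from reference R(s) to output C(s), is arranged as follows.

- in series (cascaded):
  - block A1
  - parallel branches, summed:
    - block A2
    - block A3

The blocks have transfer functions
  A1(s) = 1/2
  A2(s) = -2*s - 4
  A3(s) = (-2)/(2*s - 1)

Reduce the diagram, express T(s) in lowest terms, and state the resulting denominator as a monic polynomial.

The answer is s - 1/2.

Reasoning:
Step 1: sum the parallel branches A2, A3, giving (-4*s^2 - 6*s + 2)/(2*s - 1)
Step 2: combine A1, (A2+A3) in series, giving (-2*s^2 - 3*s + 1)/(2*s - 1)
That last expression is T(s), already simplified. Scaling its denominator by 1/2 (the reciprocal of the leading coefficient) yields the monic denominator.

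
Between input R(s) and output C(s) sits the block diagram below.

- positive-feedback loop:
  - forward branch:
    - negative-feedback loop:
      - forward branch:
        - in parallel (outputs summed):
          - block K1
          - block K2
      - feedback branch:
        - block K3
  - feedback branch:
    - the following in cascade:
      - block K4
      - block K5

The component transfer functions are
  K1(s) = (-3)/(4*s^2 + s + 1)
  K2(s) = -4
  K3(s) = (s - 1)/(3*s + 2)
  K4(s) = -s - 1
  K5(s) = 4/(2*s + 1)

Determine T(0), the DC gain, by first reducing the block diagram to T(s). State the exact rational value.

Reducing step by step:

Step 1 - sum the parallel branches K1, K2; result (-16*s^2 - 4*s - 7)/(4*s^2 + s + 1)
Step 2 - apply the feedback formula to (K1+K2), K3; result (48*s^3 + 44*s^2 + 29*s + 14)/(4*s^3 - 23*s^2 - 2*s - 9)
Step 3 - reduce the series chain K4, K5; result (-4*s - 4)/(2*s + 1)
Step 4 - close the feedback loop around [(K1+K2)/(1+(K1+K2)*K3)], (K4*K5); result (96*s^4 + 136*s^3 + 102*s^2 + 57*s + 14)/(200*s^4 + 326*s^3 + 265*s^2 + 152*s + 47)
The step-4 result is T(s). Setting s = 0: T(0) = 14/47.

Answer: 14/47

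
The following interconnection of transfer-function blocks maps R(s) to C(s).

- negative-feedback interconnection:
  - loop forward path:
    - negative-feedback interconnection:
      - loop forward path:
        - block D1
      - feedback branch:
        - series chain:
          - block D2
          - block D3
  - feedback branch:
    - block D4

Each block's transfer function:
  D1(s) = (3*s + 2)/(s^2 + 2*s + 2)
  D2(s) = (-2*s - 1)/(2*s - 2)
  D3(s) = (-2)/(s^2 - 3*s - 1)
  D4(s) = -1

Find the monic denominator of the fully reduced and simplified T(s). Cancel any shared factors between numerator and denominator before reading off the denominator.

Step 1: combine D2, D3 in series gives (2*s + 1)/(s^3 - 4*s^2 + 2*s + 1)
Step 2: feedback reduction of D1, (D2*D3) gives (3*s^4 - 10*s^3 - 2*s^2 + 7*s + 2)/(s^5 - 2*s^4 - 4*s^3 + 3*s^2 + 13*s + 4)
Step 3: feedback reduction of [D1/(1+D1*(D2*D3))], D4 gives (3*s^4 - 10*s^3 - 2*s^2 + 7*s + 2)/(s^5 - 5*s^4 + 6*s^3 + 5*s^2 + 6*s + 2)
Step 3 gives the fully reduced T(s), with no common factor left to cancel. The denominator is already monic (leading coefficient 1).

Hence the answer: s^5 - 5*s^4 + 6*s^3 + 5*s^2 + 6*s + 2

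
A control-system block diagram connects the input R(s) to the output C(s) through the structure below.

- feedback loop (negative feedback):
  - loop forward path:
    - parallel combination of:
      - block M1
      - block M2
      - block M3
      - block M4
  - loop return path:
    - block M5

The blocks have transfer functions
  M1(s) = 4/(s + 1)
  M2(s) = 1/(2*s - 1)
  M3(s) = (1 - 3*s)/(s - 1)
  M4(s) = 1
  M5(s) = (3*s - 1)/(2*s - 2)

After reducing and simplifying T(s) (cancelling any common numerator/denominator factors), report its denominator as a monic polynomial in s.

Step 1 - add M1, M2, M3, M4 (parallel), giving (-4*s^3 + 7*s^2 - 10*s + 3)/(2*s^3 - s^2 - 2*s + 1)
Step 2 - feedback reduction of (M1+M2+M3+M4), M5, giving (8*s^4 - 22*s^3 + 34*s^2 - 26*s + 6)/(8*s^4 - 19*s^3 + 39*s^2 - 25*s + 5)
T(s) is the step-2 result (common factors already cancelled). Leading coefficient of the denominator: 8. Divide through by 8 for the monic polynomial.

Final answer: s^4 - 19*s^3/8 + 39*s^2/8 - 25*s/8 + 5/8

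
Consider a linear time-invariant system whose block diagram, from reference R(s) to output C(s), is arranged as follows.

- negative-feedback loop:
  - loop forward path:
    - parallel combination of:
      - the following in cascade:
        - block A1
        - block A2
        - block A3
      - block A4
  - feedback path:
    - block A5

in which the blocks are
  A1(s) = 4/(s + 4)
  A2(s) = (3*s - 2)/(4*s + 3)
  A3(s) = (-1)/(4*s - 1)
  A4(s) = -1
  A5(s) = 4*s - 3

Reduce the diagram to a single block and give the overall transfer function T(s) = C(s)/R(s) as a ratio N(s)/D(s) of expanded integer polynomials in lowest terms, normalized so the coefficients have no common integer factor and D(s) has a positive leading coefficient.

First reduce the diagram to T(s).

Step 1: cascade A1, A2, A3: (8 - 12*s)/(16*s^3 + 72*s^2 + 29*s - 12)
Step 2: reduce the parallel group (A1*A2*A3), A4: (-16*s^3 - 72*s^2 - 41*s + 20)/(16*s^3 + 72*s^2 + 29*s - 12)
Step 3: feedback reduction of ((A1*A2*A3)+A4), A5, which is the overall transfer function T(s) = C(s)/R(s) in lowest terms

Answer: (16*s^3 + 72*s^2 + 41*s - 20)/(64*s^4 + 224*s^3 - 124*s^2 - 232*s + 72)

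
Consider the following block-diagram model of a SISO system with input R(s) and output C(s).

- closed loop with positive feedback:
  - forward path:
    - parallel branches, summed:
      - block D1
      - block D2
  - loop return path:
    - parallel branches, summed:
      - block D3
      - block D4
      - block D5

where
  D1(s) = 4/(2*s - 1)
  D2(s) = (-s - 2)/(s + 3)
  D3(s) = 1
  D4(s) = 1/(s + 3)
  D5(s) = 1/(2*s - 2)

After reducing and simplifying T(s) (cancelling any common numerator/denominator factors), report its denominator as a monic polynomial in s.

Answer: s^4 + 15*s^3/4 - 43*s^2/8 - 135*s/8 + 11

Working:
Step 1 - add D1, D2 (parallel) = (-2*s^2 + s + 14)/(2*s^2 + 5*s - 3)
Step 2 - sum the parallel branches D3, D4, D5 = (2*s^2 + 7*s - 5)/(2*s^2 + 4*s - 6)
Step 3 - apply the feedback formula to (D1+D2), (D3+D4+D5) = (-4*s^4 - 6*s^3 + 44*s^2 + 50*s - 84)/(8*s^4 + 30*s^3 - 43*s^2 - 135*s + 88)
T(s) is the step-3 result (common factors already cancelled). Leading coefficient of the denominator: 8. Divide through by 8 for the monic polynomial.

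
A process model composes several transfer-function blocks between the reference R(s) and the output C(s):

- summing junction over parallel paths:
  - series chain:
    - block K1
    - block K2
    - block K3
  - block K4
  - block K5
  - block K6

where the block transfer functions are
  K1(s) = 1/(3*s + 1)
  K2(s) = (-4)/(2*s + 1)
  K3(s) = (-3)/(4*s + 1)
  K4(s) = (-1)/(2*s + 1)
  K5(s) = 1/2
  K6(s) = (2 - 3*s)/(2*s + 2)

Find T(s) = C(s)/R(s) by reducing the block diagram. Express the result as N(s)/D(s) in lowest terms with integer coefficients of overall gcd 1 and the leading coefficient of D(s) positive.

Reducing step by step:

1. combine K1, K2, K3 in series -> 12/(24*s^3 + 26*s^2 + 9*s + 1)
2. combine (K1*K2*K3), K4, K5, K6 in parallel: this yields T(s), and no further normalization is needed

Answer: (-48*s^4 - 4*s^3 + 22*s^2 + 33*s + 25)/(48*s^4 + 100*s^3 + 70*s^2 + 20*s + 2)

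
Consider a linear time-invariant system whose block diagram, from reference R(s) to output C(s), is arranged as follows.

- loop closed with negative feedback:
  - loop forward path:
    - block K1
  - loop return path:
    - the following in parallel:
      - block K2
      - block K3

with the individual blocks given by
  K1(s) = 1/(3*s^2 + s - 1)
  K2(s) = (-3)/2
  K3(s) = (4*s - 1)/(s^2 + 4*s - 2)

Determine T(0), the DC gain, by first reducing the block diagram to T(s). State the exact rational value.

(1) reduce the parallel group K2, K3; result (-3*s^2 - 4*s + 4)/(2*s^2 + 8*s - 4)
(2) feedback reduction of K1, (K2+K3); result (2*s^2 + 8*s - 4)/(6*s^4 + 26*s^3 - 9*s^2 - 16*s + 8)
The step-2 result is T(s). Setting s = 0: T(0) = -4/8 = -1/2.

Final answer: -1/2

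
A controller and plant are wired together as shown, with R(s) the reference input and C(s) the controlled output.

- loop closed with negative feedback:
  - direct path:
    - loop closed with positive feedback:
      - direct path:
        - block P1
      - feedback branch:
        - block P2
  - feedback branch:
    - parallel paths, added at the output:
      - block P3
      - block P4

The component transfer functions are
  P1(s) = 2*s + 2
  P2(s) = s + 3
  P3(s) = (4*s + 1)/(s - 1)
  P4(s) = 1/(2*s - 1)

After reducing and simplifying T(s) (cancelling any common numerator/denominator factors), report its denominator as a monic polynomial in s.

Reducing step by step:

[1] apply the feedback formula to P1, P2 -> (-2*s - 2)/(2*s^2 + 8*s + 5)
[2] sum the parallel branches P3, P4 -> (8*s^2 - s - 2)/(2*s^2 - 3*s + 1)
[3] reduce the feedback loop with forward [P1/(1-P1*P2)] and return (P3+P4) -> (-4*s^3 + 2*s^2 + 4*s - 2)/(4*s^4 - 6*s^3 - 26*s^2 - s + 9)
Step 3 gives the fully reduced T(s), with no common factor left to cancel. The denominator's leading coefficient is 4, so divide each of its coefficients by 4 to get the monic form.

Answer: s^4 - 3*s^3/2 - 13*s^2/2 - s/4 + 9/4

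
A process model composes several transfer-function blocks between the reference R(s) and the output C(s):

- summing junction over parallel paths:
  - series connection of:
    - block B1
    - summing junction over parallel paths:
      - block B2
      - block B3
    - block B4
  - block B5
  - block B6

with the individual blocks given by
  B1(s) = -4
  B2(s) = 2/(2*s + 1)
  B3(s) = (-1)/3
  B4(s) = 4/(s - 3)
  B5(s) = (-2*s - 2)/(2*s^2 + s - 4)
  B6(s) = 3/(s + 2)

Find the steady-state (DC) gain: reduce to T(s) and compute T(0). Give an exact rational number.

1. combine B2, B3 in parallel, giving (5 - 2*s)/(6*s + 3)
2. reduce the series chain B1, (B2+B3), B4, giving (32*s - 80)/(6*s^2 - 15*s - 9)
3. reduce the parallel group (B1*(B2+B3)*B4), B5, B6, giving (88*s^4 - 78*s^3 - 551*s^2 + 171*s + 784)/(12*s^5 - 105*s^3 - 63*s^2 + 138*s + 72)
DC gain: substitute s = 0 into T(s) from step 3: T(0) = 784/72 = 98/9.

Answer: 98/9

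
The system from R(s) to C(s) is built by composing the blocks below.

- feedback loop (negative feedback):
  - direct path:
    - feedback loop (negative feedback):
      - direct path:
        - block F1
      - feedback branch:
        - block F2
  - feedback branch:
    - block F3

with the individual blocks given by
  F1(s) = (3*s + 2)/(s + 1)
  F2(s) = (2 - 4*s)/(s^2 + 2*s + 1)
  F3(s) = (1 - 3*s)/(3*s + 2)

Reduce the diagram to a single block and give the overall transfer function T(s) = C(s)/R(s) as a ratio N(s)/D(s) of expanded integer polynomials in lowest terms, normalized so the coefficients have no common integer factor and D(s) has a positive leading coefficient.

Answer: (-3*s^3 - 8*s^2 - 7*s - 2)/(2*s^3 + 14*s^2 - 6)

Working:
1. feedback reduction of F1, F2, giving (3*s^3 + 8*s^2 + 7*s + 2)/(s^3 - 9*s^2 + s + 5)
2. apply the feedback formula to [F1/(1+F1*F2)], F3, giving the overall T(s)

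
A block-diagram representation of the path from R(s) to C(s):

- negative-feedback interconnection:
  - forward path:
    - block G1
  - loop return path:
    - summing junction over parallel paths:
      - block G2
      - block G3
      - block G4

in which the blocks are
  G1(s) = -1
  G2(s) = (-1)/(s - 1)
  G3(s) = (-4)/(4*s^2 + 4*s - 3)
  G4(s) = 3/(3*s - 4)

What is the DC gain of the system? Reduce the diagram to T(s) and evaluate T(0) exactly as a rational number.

Answer: 12/7

Working:
Step 1 - reduce the parallel group G2, G3, G4; result (-8*s^2 + 32*s - 19)/(12*s^4 - 16*s^3 - 21*s^2 + 37*s - 12)
Step 2 - close the feedback loop around G1, (G2+G3+G4); result (-12*s^4 + 16*s^3 + 21*s^2 - 37*s + 12)/(12*s^4 - 16*s^3 - 13*s^2 + 5*s + 7)
DC gain: substitute s = 0 into T(s) from step 2: T(0) = 12/7.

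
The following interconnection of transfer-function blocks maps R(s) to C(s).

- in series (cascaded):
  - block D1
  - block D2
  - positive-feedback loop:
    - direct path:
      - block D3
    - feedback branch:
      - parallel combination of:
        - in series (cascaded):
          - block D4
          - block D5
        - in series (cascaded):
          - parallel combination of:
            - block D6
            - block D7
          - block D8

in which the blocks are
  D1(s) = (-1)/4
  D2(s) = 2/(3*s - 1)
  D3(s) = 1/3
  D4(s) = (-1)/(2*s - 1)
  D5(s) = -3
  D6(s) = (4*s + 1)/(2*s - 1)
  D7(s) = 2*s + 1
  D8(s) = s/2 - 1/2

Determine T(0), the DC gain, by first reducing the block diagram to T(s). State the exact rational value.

First reduce the diagram to T(s).

Step 1: multiply D4, D5 (series) = 3/(2*s - 1)
Step 2: parallel reduction of D6, D7 = (4*s^2 + 4*s)/(2*s - 1)
Step 3: combine (D6+D7), D8 in series = (2*s^3 - 2*s)/(2*s - 1)
Step 4: combine (D4*D5), ((D6+D7)*D8) in parallel = (2*s^3 - 2*s + 3)/(2*s - 1)
Step 5: collapse the loop (D3 forward, ((D4*D5)+((D6+D7)*D8)) return) = (1 - 2*s)/(2*s^3 - 8*s + 6)
Step 6: multiply D1, D2, [D3/(1-D3*((D4*D5)+((D6+D7)*D8)))] (series) = (2*s - 1)/(12*s^4 - 4*s^3 - 48*s^2 + 52*s - 12)
That last expression is T(s); at s = 0 only the constant terms survive, so T(0) = -1/(-12) = 1/12.

Answer: 1/12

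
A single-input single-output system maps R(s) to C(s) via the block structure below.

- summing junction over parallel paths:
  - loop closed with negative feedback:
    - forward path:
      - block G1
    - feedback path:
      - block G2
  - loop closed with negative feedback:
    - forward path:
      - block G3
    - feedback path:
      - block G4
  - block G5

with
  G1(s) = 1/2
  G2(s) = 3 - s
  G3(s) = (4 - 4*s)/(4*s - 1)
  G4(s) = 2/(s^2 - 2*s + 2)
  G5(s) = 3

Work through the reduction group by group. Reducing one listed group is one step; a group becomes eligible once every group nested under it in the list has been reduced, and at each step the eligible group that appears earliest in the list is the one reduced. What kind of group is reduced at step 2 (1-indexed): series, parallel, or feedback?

The answer is feedback.

Reasoning:
Step 1: reduce the feedback loop with forward G1 and return G2
Step 2: apply the feedback formula to G3, G4
Step 3: add [G1/(1+G1*G2)], [G3/(1+G3*G4)], G5 (parallel)
Step 2 collapses a feedback group.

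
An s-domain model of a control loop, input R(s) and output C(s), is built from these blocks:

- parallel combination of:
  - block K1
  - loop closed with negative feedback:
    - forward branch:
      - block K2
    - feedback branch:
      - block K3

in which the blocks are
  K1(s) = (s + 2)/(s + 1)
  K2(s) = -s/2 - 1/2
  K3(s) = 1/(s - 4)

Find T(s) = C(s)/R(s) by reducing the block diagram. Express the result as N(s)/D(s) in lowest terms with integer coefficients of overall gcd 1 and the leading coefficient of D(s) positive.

Answer: (-s^3 + 3*s^2 - 14)/(s^2 - 8*s - 9)

Working:
[1] reduce the feedback loop with forward K2 and return K3; result (-s^2 + 3*s + 4)/(s - 9)
[2] add K1, [K2/(1+K2*K3)] (parallel); the result is T(s) itself (integer coefficients, no common factor, positive leading denominator coefficient)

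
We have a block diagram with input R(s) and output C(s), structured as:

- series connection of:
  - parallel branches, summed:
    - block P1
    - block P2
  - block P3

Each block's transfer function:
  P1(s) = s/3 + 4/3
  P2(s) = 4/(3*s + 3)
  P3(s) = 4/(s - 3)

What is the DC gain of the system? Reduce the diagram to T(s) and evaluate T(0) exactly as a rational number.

[1] reduce the parallel group P1, P2 -> (s^2 + 5*s + 8)/(3*s + 3)
[2] cascade (P1+P2), P3 -> (4*s^2 + 20*s + 32)/(3*s^2 - 6*s - 9)
Evaluating the step-2 result (the overall T(s)) at s = 0 gives T(0) = 32/(-9) = -32/9.

Answer: -32/9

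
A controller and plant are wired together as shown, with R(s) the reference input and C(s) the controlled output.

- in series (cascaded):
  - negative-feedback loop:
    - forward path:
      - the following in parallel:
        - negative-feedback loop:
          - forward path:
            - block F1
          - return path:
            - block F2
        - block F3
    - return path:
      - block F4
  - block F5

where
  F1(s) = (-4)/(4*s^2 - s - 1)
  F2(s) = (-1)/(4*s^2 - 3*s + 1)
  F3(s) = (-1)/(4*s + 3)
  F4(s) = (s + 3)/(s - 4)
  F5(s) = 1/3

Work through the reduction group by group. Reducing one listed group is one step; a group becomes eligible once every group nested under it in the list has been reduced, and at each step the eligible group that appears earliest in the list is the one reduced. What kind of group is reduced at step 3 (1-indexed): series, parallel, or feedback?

Step 1: reduce the feedback loop with forward F1 and return F2
Step 2: combine [F1/(1+F1*F2)], F3 in parallel
Step 3: apply the feedback formula to ([F1/(1+F1*F2)]+F3), F4
Step 4: multiply [([F1/(1+F1*F2)]+F3)/(1+([F1/(1+F1*F2)]+F3)*F4)], F5 (series)
Step 3: feedback.

Final answer: feedback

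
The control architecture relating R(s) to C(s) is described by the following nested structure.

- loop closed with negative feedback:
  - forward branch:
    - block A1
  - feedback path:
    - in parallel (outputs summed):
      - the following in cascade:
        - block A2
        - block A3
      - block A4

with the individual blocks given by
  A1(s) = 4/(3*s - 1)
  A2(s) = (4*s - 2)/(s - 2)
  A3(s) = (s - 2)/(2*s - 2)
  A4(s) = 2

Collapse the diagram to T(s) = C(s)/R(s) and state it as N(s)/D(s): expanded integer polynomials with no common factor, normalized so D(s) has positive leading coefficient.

Step 1. reduce the series chain A2, A3 gives (2*s - 1)/(s - 1)
Step 2. sum the parallel branches (A2*A3), A4 gives (4*s - 3)/(s - 1)
Step 3. close the feedback loop around A1, ((A2*A3)+A4), giving the overall T(s)

Therefore the answer is (4*s - 4)/(3*s^2 + 12*s - 11).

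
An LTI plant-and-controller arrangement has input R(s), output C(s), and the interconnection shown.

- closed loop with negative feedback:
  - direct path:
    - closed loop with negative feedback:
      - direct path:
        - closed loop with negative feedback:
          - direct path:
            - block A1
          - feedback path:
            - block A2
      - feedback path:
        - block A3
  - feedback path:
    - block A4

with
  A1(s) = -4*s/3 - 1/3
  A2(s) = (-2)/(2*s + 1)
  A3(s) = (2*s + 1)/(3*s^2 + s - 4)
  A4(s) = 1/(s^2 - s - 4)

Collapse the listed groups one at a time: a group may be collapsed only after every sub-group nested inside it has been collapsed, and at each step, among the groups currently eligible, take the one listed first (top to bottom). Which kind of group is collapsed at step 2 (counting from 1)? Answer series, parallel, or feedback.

Reducing step by step:

Step 1: collapse the loop (A1 forward, A2 return)
Step 2: apply the feedback formula to [A1/(1+A1*A2)], A3
Step 3: close the feedback loop around [[A1/(1+A1*A2)]/(1+[A1/(1+A1*A2)]*A3)], A4
Step 2 collapses a feedback group.

Answer: feedback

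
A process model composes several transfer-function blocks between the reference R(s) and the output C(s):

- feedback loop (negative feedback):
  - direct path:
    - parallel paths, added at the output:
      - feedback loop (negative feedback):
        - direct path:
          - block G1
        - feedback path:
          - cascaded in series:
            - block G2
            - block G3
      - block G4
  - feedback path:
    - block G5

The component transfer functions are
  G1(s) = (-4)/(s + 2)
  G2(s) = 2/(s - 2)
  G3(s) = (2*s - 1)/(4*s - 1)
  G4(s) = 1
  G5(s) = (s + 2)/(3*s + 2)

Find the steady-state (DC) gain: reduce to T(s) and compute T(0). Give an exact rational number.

Answer: 1/4

Working:
1. cascade G2, G3, giving (4*s - 2)/(4*s^2 - 9*s + 2)
2. apply the feedback formula to G1, (G2*G3), giving (-16*s^2 + 36*s - 8)/(4*s^3 - s^2 - 32*s + 12)
3. reduce the parallel group [G1/(1+G1*(G2*G3))], G4, giving (4*s^3 - 17*s^2 + 4*s + 4)/(4*s^3 - s^2 - 32*s + 12)
4. feedback reduction of ([G1/(1+G1*(G2*G3))]+G4), G5, giving (12*s^4 - 43*s^3 - 22*s^2 + 20*s + 8)/(16*s^4 - 4*s^3 - 128*s^2 - 16*s + 32)
DC gain: substitute s = 0 into T(s) from step 4: T(0) = 8/32 = 1/4.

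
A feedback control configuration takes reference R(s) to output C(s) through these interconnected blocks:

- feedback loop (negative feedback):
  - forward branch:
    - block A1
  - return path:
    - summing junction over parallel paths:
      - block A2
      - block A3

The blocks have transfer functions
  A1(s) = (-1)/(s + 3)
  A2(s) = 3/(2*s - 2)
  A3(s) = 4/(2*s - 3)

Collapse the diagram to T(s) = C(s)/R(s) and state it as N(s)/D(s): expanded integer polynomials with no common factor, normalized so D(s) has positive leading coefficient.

Reducing step by step:

[1] reduce the parallel group A2, A3: (14*s - 17)/(4*s^2 - 10*s + 6)
[2] close the feedback loop around A1, (A2+A3): this yields T(s), and no further normalization is needed

Answer: (-4*s^2 + 10*s - 6)/(4*s^3 + 2*s^2 - 38*s + 35)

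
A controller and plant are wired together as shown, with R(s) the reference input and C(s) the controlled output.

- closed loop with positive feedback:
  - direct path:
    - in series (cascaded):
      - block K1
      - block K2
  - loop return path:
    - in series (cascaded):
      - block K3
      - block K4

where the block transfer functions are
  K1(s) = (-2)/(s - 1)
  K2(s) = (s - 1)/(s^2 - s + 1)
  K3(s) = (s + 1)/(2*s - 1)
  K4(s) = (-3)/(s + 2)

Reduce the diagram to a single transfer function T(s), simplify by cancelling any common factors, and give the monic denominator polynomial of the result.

First reduce the diagram to T(s).

Step 1. reduce the series chain K1, K2 = (-2)/(s^2 - s + 1)
Step 2. multiply K3, K4 (series) = (-3*s - 3)/(2*s^2 + 3*s - 2)
Step 3. collapse the loop ((K1*K2) forward, (K3*K4) return) = (-4*s^2 - 6*s + 4)/(2*s^4 + s^3 - 3*s^2 - s - 8)
That last expression is T(s), already simplified. Scaling its denominator by 1/2 (the reciprocal of the leading coefficient) yields the monic denominator.

Answer: s^4 + s^3/2 - 3*s^2/2 - s/2 - 4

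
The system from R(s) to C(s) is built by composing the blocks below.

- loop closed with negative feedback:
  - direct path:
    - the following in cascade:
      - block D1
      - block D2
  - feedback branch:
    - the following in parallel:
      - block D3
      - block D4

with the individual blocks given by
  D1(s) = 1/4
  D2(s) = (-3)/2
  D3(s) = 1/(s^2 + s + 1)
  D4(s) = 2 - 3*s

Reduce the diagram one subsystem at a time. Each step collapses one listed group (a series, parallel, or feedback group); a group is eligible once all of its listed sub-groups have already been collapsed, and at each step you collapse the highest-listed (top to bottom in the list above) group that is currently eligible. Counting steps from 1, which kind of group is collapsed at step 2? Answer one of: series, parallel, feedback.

The answer is parallel.

Reasoning:
Step 1. cascade D1, D2
Step 2. parallel reduction of D3, D4
Step 3. close the feedback loop around (D1*D2), (D3+D4)
At step 2 the group reduced is parallel.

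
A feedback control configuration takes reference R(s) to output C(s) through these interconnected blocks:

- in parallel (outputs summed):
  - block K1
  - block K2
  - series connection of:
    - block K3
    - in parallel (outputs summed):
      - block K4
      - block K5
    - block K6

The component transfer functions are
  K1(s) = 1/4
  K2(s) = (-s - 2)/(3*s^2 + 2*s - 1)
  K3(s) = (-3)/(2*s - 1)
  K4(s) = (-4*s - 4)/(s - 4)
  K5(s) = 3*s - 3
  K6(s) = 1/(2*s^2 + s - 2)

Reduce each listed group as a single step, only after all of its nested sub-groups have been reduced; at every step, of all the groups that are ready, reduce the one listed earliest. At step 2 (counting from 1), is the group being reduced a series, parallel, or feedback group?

[1] add K4, K5 (parallel)
[2] cascade K3, (K4+K5), K6
[3] reduce the parallel group K1, K2, (K3*(K4+K5)*K6)
At step 2 the group reduced is series.

Final answer: series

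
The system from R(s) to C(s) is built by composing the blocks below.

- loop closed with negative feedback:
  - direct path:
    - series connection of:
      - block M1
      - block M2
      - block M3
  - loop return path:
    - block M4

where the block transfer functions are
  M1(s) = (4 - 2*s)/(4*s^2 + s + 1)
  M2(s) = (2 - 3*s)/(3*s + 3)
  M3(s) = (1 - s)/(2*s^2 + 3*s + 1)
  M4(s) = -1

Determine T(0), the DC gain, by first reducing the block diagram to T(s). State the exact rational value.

1. cascade M1, M2, M3; result (-6*s^3 + 22*s^2 - 24*s + 8)/(24*s^5 + 66*s^4 + 69*s^3 + 39*s^2 + 15*s + 3)
2. reduce the feedback loop with forward (M1*M2*M3) and return M4; result (-6*s^3 + 22*s^2 - 24*s + 8)/(24*s^5 + 66*s^4 + 75*s^3 + 17*s^2 + 39*s - 5)
Step 2 gives the overall T(s). Then T(0) = 8/(-5) = -8/5.

Hence the answer: -8/5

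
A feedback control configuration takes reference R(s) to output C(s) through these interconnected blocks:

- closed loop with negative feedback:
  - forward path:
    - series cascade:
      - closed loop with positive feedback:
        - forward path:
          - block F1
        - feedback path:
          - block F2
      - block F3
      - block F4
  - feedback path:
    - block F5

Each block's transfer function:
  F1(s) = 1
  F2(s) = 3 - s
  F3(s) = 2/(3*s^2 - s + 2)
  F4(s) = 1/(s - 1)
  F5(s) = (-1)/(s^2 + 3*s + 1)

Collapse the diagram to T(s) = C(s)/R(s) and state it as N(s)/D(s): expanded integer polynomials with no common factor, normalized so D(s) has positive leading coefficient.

Reducing step by step:

1. collapse the loop (F1 forward, F2 return), giving 1/(s - 2)
2. cascade [F1/(1-F1*F2)], F3, F4, giving 2/(3*s^4 - 10*s^3 + 11*s^2 - 8*s + 4)
3. reduce the feedback loop with forward ([F1/(1-F1*F2)]*F3*F4) and return F5: this yields T(s), and no further normalization is needed

Answer: (2*s^2 + 6*s + 2)/(3*s^6 - s^5 - 16*s^4 + 15*s^3 - 9*s^2 + 4*s + 2)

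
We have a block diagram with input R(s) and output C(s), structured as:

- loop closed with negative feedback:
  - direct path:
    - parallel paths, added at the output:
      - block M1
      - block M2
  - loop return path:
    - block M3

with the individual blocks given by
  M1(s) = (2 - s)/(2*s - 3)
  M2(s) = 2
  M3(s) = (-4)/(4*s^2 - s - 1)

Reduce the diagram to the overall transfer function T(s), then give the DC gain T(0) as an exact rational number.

Step 1: combine M1, M2 in parallel; result (3*s - 4)/(2*s - 3)
Step 2: reduce the feedback loop with forward (M1+M2) and return M3; result (12*s^3 - 19*s^2 + s + 4)/(8*s^3 - 14*s^2 - 11*s + 19)
DC gain: substitute s = 0 into T(s) from step 2: T(0) = 4/19.

Final answer: 4/19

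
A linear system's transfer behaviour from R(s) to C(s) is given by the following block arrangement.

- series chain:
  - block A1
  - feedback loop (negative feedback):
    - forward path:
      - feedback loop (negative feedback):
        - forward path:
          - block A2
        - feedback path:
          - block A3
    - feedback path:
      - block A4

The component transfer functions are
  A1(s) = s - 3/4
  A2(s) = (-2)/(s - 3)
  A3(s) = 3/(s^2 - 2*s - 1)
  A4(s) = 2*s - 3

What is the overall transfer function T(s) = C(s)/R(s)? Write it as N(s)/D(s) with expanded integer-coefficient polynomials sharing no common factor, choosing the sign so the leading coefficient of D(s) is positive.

First reduce the diagram to T(s).

Step 1. close the feedback loop around A2, A3 -> (-2*s^2 + 4*s + 2)/(s^3 - 5*s^2 + 5*s - 3)
Step 2. apply the feedback formula to [A2/(1+A2*A3)], A4 -> (2*s^2 - 4*s - 2)/(3*s^3 - 9*s^2 + 3*s + 9)
Step 3. multiply A1, [[A2/(1+A2*A3)]/(1+[A2/(1+A2*A3)]*A4)] (series) - this is the overall T(s), already in the required normalized form

Answer: (4*s^3 - 11*s^2 + 2*s + 3)/(6*s^3 - 18*s^2 + 6*s + 18)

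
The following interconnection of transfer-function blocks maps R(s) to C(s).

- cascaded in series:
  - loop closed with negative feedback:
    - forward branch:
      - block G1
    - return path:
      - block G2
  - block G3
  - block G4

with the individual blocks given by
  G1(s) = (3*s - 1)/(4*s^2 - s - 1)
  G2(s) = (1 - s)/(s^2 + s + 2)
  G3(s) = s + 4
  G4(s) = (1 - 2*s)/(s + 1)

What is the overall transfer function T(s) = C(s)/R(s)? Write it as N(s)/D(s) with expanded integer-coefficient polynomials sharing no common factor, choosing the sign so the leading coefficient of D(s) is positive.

The answer is (-6*s^5 - 25*s^4 - 12*s^3 - 23*s^2 + 34*s - 8)/(4*s^5 + 7*s^4 + 6*s^3 + 4*s^2 - 2*s - 3).

Reasoning:
Step 1 - reduce the feedback loop with forward G1 and return G2: (3*s^3 + 2*s^2 + 5*s - 2)/(4*s^4 + 3*s^3 + 3*s^2 + s - 3)
Step 2 - combine [G1/(1+G1*G2)], G3, G4 in series, giving the overall T(s)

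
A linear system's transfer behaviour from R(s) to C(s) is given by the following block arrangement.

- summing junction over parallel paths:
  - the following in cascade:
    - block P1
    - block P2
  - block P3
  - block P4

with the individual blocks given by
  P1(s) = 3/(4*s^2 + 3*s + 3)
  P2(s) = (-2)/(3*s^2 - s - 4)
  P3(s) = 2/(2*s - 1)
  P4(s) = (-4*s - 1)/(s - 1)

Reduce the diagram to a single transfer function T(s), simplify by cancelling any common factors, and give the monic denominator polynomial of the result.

Reducing step by step:

Step 1: reduce the series chain P1, P2 = (-6)/(12*s^4 + 5*s^3 - 10*s^2 - 15*s - 12)
Step 2: sum the parallel branches (P1*P2), P3, P4 = (-96*s^6 + 8*s^5 + 88*s^4 + 75*s^3 + 34*s^2 - 15*s + 6)/(24*s^6 - 26*s^5 - 23*s^4 + 5*s^3 + 11*s^2 + 21*s - 12)
The result of step 2 is T(s) in lowest terms. Its denominator has leading coefficient 24; dividing the denominator through by 24 makes it monic.

Answer: s^6 - 13*s^5/12 - 23*s^4/24 + 5*s^3/24 + 11*s^2/24 + 7*s/8 - 1/2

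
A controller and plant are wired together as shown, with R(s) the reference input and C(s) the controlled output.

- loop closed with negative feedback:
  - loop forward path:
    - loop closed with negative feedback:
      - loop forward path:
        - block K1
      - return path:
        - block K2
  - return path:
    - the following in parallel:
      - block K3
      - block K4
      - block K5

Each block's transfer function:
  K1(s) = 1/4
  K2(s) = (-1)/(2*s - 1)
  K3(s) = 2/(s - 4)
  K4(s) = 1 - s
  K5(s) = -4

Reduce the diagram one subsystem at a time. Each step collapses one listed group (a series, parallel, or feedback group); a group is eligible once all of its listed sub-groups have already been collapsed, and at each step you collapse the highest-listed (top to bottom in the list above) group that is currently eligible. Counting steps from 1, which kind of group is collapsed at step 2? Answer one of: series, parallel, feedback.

Reducing step by step:

1. feedback reduction of K1, K2
2. sum the parallel branches K3, K4, K5
3. collapse the loop ([K1/(1+K1*K2)] forward, (K3+K4+K5) return)
So the answer for step 2 is parallel.

Answer: parallel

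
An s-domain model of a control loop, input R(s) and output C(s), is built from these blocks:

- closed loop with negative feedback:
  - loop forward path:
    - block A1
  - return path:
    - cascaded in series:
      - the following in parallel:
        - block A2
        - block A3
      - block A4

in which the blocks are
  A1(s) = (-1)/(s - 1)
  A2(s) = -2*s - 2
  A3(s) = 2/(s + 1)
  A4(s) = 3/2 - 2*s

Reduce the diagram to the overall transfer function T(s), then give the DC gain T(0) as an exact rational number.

Step 1 - add A2, A3 (parallel) gives (-2*s^2 - 4*s)/(s + 1)
Step 2 - combine (A2+A3), A4 in series gives (4*s^3 + 5*s^2 - 6*s)/(s + 1)
Step 3 - collapse the loop (A1 forward, ((A2+A3)*A4) return) gives (s + 1)/(4*s^3 + 4*s^2 - 6*s + 1)
Evaluating the step-3 result (the overall T(s)) at s = 0 gives T(0) = 1/1 = 1.

Therefore the answer is 1.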